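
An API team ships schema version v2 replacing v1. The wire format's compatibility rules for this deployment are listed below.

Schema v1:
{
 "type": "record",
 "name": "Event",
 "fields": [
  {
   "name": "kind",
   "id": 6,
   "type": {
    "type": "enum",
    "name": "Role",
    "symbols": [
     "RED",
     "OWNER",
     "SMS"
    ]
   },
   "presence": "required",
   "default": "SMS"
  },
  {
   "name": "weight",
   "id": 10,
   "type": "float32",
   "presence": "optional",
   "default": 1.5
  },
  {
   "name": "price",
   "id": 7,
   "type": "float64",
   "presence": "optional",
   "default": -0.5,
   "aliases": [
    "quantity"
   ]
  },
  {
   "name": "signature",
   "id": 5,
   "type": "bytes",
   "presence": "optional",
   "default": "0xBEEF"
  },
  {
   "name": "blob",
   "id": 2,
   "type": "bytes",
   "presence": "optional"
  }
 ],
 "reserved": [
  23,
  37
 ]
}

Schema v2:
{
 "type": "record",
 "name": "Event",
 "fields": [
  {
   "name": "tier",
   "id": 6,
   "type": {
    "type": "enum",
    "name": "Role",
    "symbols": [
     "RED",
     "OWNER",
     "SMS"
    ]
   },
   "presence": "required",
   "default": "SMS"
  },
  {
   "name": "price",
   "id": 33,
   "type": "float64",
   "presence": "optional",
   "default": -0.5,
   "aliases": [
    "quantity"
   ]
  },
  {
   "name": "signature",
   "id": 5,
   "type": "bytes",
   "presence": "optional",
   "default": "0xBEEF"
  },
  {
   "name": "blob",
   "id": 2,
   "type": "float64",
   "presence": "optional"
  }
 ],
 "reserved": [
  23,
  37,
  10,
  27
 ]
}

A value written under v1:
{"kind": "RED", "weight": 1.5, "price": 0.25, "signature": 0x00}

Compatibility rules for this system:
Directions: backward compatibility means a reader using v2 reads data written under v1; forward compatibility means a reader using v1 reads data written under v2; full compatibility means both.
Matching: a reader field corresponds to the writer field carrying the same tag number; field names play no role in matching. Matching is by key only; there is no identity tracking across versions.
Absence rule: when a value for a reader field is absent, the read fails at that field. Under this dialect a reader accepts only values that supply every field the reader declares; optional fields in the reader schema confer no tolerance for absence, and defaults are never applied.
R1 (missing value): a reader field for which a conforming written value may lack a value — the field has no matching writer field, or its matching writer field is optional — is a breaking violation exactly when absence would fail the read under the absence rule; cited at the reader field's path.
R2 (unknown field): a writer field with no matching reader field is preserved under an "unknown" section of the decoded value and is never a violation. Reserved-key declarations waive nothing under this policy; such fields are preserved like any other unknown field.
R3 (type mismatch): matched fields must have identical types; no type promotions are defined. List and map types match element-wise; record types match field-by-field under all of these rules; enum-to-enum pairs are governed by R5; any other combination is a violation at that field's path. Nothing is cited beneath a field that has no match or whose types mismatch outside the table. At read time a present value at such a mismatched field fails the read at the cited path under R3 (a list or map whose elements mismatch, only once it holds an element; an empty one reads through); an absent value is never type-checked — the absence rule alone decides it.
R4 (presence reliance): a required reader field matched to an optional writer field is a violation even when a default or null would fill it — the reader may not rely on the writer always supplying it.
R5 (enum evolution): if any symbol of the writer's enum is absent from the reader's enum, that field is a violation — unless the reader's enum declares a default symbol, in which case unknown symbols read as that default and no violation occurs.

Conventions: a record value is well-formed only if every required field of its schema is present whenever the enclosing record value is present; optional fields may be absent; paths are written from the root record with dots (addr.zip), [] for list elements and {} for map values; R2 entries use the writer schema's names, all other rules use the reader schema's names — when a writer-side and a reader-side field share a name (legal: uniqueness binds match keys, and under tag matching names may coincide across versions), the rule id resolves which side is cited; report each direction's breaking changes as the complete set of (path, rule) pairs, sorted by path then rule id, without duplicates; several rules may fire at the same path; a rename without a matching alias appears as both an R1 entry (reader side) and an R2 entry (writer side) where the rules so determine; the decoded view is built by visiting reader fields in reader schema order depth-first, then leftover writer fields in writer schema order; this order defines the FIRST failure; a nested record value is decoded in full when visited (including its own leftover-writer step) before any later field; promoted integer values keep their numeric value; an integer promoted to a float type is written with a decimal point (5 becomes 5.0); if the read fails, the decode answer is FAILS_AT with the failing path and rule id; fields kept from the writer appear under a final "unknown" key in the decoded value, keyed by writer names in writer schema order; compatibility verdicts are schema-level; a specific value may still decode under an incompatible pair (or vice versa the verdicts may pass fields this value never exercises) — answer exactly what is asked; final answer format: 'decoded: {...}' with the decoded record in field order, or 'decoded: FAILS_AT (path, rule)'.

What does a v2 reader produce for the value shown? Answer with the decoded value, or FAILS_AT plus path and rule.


decoded: FAILS_AT (price, R1)

in Event below, arrows point writer -> reader
decoding the Event value with the v2 reader:
  tier := "RED" (from writer kind)
  read fails at price under R1 (no fill)
  => FAILS_AT (price, R1)
the rest of the Event diff is inert for this question:
  removed field weight from record Event (its key 10 joins the reserved list) -> schema-level compatibility only; this Event value's decode is unchanged
  renamed field kind to tier in record Event -> triggers nothing under the printed rules; the Event answer is the same either way
  field blob in record Event: type bytes changed to float64 -> schema-level compatibility only; this Event value's decode is unchanged


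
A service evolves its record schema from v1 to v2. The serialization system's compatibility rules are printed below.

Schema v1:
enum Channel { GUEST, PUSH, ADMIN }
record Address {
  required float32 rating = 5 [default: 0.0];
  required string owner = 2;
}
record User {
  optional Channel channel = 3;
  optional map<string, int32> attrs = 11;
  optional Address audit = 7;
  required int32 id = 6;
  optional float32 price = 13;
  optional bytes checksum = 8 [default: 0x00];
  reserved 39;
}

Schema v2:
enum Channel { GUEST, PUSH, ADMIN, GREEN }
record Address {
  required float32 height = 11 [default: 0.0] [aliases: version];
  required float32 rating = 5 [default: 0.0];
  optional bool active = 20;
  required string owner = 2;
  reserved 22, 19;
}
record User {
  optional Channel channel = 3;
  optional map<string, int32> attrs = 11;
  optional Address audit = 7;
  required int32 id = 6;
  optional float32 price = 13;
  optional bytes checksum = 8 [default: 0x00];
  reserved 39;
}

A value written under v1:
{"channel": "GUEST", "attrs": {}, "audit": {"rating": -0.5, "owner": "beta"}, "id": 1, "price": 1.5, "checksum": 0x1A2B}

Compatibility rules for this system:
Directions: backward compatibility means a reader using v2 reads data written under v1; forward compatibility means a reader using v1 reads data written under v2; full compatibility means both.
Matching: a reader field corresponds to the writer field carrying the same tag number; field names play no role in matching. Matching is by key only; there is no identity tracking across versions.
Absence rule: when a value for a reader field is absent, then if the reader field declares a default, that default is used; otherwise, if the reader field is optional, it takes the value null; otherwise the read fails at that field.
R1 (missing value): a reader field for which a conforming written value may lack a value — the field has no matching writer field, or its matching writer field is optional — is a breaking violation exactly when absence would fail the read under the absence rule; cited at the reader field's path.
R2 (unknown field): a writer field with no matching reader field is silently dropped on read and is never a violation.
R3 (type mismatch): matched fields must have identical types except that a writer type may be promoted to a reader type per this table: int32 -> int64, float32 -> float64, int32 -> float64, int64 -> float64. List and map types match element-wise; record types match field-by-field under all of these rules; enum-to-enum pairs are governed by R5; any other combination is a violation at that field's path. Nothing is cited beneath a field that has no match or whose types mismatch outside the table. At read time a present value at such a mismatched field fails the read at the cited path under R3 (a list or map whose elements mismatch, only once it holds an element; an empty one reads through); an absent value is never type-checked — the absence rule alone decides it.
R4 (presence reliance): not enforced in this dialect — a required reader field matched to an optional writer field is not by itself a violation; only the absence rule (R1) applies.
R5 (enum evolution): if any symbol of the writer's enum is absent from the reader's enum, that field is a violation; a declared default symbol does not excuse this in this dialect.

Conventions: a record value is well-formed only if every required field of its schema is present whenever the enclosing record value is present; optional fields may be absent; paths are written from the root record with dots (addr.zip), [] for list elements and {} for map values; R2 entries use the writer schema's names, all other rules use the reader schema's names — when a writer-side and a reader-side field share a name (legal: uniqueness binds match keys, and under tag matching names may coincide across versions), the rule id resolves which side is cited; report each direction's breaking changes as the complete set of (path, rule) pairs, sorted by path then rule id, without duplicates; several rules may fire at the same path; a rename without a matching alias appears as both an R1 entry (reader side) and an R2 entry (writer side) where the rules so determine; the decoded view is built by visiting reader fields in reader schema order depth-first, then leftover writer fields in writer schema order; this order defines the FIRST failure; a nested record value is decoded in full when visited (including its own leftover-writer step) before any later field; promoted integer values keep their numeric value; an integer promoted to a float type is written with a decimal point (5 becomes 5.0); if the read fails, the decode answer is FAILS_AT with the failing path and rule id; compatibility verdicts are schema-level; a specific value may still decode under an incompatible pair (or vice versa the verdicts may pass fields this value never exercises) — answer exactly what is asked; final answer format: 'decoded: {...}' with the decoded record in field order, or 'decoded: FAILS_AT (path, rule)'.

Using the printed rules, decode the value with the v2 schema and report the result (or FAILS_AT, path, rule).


decoded: {"channel": "GUEST", "attrs": {}, "audit": {"height": 0.0, "rating": -0.5, "active": null, "owner": "beta"}, "id": 1, "price": 1.5, "checksum": 0x1A2B}

each type pair in User: writer, then reader
decode (reader v2):
  channel := "GUEST"
  attrs := {}
  audit.height := 0.0 (absent -> default)
  audit.rating := -0.5
  audit.active := null (absent, optional -> null)
  audit.owner := "beta"
  id := 1
  price := 1.5
  checksum := 0x1A2B
  => decoded: {"channel": "GUEST", "attrs": {}, "audit": {"height": 0.0, "rating": -0.5, "active": null, "owner": "beta"}, "id": 1, "price": 1.5, "checksum": 0x1A2B}
ruling out the remaining User differences:
  enum Channel (field channel in record User): symbol GREEN added -> affects the rule determinations only; this particular User value decodes identically


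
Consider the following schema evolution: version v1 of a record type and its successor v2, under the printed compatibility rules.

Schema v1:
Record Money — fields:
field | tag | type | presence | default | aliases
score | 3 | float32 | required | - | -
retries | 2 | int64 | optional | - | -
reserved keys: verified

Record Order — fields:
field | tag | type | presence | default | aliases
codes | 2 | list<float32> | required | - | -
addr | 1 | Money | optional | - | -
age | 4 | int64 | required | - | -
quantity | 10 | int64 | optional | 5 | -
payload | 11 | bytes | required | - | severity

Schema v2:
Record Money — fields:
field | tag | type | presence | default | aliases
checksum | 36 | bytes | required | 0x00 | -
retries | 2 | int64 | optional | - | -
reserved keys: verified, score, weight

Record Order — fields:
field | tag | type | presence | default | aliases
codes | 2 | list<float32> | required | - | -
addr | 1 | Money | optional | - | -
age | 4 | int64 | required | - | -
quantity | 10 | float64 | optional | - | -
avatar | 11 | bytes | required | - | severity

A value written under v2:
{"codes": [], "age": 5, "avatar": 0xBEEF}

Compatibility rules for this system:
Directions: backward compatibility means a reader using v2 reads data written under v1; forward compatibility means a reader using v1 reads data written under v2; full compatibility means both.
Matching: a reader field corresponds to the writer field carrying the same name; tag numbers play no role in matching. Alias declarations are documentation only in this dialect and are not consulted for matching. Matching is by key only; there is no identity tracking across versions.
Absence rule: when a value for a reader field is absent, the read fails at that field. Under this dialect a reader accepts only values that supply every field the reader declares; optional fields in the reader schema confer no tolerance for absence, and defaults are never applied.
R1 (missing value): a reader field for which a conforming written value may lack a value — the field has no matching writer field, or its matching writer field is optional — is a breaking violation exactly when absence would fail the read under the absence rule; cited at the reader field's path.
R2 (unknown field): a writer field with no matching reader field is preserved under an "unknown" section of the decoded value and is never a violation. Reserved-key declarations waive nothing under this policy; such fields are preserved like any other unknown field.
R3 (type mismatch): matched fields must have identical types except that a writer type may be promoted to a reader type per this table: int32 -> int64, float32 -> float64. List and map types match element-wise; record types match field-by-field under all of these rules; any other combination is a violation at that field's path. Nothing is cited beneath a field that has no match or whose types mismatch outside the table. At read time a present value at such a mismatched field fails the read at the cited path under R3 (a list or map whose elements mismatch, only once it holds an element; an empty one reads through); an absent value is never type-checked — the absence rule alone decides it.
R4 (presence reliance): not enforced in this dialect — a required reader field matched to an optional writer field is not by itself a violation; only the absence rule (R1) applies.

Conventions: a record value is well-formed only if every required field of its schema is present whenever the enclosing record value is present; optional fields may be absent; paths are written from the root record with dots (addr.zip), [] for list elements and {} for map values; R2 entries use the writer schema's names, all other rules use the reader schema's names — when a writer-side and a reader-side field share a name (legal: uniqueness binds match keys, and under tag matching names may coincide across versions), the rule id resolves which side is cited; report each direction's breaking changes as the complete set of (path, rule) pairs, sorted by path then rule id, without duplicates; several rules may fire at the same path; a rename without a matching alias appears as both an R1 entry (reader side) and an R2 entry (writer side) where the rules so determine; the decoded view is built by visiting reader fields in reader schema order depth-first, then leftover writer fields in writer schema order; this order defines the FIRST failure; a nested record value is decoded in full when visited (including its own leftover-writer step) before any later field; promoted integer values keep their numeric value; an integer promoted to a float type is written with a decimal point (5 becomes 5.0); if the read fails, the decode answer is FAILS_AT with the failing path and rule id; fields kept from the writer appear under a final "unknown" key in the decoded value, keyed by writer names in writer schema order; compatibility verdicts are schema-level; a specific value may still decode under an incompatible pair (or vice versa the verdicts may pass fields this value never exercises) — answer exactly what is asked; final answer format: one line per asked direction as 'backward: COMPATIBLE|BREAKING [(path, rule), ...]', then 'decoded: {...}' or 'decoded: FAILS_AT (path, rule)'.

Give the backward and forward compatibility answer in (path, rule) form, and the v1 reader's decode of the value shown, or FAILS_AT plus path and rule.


backward: BREAKING [(addr, R1), (addr.checksum, R1), (addr.retries, R1), (avatar, R1), (quantity, R1), (quantity, R3)]; forward: BREAKING [(addr, R1), (addr.retries, R1), (addr.score, R1), (payload, R1), (quantity, R1), (quantity, R3)]; decoded: FAILS_AT (addr, R1)

arrows below run writer -> reader for Order
backward pass over Order, reader schema v2, writer schema v1:
  codes: list<float32> -> list<float32>, writer required; from codes
  addr: Money -> Money, writer optional; from addr
  age: int64 -> int64, writer required; from age
  quantity: int64 -> float64, writer optional; from quantity
  avatar: no writer-side match
  leftover writer field: payload
  addr.checksum: no writer-side match
  addr.retries: int64 -> int64, writer optional; from addr.retries
  leftover writer field: addr.score
  violation R1 at addr
  violation R1 at addr.checksum
  violation R1 at addr.retries
  violation R1 at avatar
  violation R1 at quantity
  violation R3 at quantity
  => backward verdict for Order: BREAKING, 6 violation(s)
forward pass over Order, reader schema v1, writer schema v2:
  codes: list<float32> -> list<float32>, writer required; from codes
  addr: Money -> Money, writer optional; from addr
  age: int64 -> int64, writer required; from age
  quantity: float64 -> int64, writer optional; from quantity
  payload: no writer-side match
  leftover writer field: avatar
  addr.score: no writer-side match
  addr.retries: int64 -> int64, writer optional; from addr.retries
  leftover writer field: addr.checksum
  violation R1 at addr
  violation R1 at addr.retries
  violation R1 at addr.score
  violation R1 at payload
  violation R1 at quantity
  violation R3 at quantity
  => forward verdict for Order: BREAKING, 6 violation(s)
decode walk for Order under reader schema v1:
  codes := []
  read fails at addr under R1 (no fill)
  => FAILS_AT (addr, R1)


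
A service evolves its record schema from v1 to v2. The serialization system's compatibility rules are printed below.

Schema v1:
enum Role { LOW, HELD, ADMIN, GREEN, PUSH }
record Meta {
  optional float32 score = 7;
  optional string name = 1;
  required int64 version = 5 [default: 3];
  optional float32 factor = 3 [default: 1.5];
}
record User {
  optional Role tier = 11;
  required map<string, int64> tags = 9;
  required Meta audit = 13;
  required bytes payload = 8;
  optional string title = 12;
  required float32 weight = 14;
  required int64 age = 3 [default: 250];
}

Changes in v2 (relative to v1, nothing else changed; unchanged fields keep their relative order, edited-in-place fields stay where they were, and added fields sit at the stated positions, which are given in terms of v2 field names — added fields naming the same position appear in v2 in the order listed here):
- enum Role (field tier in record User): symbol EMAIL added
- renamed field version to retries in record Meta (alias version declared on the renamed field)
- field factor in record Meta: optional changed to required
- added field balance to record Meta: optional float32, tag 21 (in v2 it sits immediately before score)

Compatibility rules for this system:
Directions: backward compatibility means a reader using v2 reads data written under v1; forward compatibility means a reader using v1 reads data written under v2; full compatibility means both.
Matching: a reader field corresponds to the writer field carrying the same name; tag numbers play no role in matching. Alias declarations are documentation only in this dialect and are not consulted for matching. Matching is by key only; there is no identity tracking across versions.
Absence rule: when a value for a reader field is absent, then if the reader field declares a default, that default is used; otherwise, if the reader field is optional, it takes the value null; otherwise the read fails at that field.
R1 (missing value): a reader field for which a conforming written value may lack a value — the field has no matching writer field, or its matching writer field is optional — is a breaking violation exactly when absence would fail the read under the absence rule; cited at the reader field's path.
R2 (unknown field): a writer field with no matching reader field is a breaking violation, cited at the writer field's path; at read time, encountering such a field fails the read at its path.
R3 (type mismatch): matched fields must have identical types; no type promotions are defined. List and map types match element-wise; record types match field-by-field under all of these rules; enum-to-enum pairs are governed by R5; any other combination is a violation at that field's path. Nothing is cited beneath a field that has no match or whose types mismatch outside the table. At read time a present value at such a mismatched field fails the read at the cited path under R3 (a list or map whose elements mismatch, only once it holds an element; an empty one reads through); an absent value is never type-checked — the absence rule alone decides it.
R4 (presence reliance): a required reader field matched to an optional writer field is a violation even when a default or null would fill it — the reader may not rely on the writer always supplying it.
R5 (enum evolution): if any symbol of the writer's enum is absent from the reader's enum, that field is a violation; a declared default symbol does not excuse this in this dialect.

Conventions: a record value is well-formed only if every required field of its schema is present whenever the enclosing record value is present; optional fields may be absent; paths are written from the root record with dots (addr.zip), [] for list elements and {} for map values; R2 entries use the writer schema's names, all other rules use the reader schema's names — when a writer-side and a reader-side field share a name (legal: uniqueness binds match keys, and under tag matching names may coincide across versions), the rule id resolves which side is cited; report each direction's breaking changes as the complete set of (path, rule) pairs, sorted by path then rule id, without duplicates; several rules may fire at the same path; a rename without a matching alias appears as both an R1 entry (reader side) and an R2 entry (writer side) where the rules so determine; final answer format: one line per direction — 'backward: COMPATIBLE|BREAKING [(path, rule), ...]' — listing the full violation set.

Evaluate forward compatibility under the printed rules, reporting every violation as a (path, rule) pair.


forward: BREAKING [(audit.balance, R2), (audit.retries, R2), (tier, R5)]

the writer's type comes first in each User pair
forward for User (reader v1, writer v2):
  Role -> Role, writer optional: tier aligns to tier
  map<string, int64> -> map<string, int64>, writer required: tags aligns to tags
  Meta -> Meta, writer required: audit aligns to audit
  bytes -> bytes, writer required: payload aligns to payload
  string -> string, writer optional: title aligns to title
  float32 -> float32, writer required: weight aligns to weight
  int64 -> int64, writer required: age aligns to age
  float32 -> float32, writer optional: audit.score aligns to audit.score
  string -> string, writer optional: audit.name aligns to audit.name
  audit.version: no writer-side match
  float32 -> float32, writer required: audit.factor aligns to audit.factor
  writer audit.balance: unknown to reader
  writer audit.retries: unknown to reader
  R2 fires at audit.balance
  R2 fires at audit.retries
  R5 fires at tier
  => forward verdict for User: BREAKING, 3 violation(s)
remaining User differences; none change what is asked:
  field factor in record Meta: optional changed to required -> affects backward compatibility only, which is not asked


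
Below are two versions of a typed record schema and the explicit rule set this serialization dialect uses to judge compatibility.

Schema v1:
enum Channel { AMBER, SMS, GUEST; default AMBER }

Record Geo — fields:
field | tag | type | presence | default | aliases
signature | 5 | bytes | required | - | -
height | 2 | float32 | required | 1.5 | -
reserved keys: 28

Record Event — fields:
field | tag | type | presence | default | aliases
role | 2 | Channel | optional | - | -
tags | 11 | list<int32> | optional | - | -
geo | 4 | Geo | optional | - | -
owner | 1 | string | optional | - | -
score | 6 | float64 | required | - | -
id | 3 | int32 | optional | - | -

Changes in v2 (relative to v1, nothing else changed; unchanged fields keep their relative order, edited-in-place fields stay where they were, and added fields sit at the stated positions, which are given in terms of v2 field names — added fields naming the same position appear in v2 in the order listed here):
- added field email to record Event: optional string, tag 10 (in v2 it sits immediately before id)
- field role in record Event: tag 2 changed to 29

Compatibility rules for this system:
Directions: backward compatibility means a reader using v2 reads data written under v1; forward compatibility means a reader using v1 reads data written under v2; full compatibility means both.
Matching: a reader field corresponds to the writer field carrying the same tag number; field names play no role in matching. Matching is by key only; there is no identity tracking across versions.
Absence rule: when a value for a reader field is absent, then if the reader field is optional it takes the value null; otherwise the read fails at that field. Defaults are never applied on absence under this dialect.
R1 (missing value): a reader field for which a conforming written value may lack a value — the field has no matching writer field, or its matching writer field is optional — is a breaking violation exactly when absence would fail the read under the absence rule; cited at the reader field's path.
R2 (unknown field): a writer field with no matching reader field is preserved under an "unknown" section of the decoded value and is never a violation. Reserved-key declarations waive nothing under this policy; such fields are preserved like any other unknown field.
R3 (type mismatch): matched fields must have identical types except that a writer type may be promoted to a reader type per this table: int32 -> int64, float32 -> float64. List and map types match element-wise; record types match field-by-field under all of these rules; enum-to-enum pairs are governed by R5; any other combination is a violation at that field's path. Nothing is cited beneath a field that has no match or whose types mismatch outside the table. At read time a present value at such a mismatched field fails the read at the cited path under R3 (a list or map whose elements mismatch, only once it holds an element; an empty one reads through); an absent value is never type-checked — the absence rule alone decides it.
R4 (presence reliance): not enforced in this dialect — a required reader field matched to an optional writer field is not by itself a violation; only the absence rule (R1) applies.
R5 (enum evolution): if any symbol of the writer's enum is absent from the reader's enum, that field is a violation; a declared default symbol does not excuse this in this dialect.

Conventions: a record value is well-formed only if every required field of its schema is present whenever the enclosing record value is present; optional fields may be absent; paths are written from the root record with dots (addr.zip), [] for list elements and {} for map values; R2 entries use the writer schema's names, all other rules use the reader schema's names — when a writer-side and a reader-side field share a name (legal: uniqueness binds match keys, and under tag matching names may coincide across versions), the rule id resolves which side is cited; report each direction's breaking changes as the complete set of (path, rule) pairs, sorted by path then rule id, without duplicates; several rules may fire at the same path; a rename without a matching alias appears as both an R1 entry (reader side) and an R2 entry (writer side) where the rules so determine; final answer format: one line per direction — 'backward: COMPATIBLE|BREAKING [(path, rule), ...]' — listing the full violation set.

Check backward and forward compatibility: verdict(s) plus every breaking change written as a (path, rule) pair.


in Event below, arrows point writer -> reader
backward for Event (reader v2, writer v1):
  role has no writer counterpart
  list<int32> -> list<int32>, writer optional: tags aligns to tags
  Geo -> Geo, writer optional: geo aligns to geo
  string -> string, writer optional: owner aligns to owner
  float64 -> float64, writer required: score aligns to score
  email has no writer counterpart
  int32 -> int32, writer optional: id aligns to id
  role (writer side), unknown to reader
  bytes -> bytes, writer required: geo.signature aligns to geo.signature
  float32 -> float32, writer required: geo.height aligns to geo.height
  => no violations; backward on Event: COMPATIBLE
forward for Event (reader v1, writer v2):
  role has no writer counterpart
  list<int32> -> list<int32>, writer optional: tags aligns to tags
  Geo -> Geo, writer optional: geo aligns to geo
  string -> string, writer optional: owner aligns to owner
  float64 -> float64, writer required: score aligns to score
  int32 -> int32, writer optional: id aligns to id
  role (writer side), unknown to reader
  email (writer side), unknown to reader
  bytes -> bytes, writer required: geo.signature aligns to geo.signature
  float32 -> float32, writer required: geo.height aligns to geo.height
  => no violations; forward on Event: COMPATIBLE

backward: COMPATIBLE []; forward: COMPATIBLE []


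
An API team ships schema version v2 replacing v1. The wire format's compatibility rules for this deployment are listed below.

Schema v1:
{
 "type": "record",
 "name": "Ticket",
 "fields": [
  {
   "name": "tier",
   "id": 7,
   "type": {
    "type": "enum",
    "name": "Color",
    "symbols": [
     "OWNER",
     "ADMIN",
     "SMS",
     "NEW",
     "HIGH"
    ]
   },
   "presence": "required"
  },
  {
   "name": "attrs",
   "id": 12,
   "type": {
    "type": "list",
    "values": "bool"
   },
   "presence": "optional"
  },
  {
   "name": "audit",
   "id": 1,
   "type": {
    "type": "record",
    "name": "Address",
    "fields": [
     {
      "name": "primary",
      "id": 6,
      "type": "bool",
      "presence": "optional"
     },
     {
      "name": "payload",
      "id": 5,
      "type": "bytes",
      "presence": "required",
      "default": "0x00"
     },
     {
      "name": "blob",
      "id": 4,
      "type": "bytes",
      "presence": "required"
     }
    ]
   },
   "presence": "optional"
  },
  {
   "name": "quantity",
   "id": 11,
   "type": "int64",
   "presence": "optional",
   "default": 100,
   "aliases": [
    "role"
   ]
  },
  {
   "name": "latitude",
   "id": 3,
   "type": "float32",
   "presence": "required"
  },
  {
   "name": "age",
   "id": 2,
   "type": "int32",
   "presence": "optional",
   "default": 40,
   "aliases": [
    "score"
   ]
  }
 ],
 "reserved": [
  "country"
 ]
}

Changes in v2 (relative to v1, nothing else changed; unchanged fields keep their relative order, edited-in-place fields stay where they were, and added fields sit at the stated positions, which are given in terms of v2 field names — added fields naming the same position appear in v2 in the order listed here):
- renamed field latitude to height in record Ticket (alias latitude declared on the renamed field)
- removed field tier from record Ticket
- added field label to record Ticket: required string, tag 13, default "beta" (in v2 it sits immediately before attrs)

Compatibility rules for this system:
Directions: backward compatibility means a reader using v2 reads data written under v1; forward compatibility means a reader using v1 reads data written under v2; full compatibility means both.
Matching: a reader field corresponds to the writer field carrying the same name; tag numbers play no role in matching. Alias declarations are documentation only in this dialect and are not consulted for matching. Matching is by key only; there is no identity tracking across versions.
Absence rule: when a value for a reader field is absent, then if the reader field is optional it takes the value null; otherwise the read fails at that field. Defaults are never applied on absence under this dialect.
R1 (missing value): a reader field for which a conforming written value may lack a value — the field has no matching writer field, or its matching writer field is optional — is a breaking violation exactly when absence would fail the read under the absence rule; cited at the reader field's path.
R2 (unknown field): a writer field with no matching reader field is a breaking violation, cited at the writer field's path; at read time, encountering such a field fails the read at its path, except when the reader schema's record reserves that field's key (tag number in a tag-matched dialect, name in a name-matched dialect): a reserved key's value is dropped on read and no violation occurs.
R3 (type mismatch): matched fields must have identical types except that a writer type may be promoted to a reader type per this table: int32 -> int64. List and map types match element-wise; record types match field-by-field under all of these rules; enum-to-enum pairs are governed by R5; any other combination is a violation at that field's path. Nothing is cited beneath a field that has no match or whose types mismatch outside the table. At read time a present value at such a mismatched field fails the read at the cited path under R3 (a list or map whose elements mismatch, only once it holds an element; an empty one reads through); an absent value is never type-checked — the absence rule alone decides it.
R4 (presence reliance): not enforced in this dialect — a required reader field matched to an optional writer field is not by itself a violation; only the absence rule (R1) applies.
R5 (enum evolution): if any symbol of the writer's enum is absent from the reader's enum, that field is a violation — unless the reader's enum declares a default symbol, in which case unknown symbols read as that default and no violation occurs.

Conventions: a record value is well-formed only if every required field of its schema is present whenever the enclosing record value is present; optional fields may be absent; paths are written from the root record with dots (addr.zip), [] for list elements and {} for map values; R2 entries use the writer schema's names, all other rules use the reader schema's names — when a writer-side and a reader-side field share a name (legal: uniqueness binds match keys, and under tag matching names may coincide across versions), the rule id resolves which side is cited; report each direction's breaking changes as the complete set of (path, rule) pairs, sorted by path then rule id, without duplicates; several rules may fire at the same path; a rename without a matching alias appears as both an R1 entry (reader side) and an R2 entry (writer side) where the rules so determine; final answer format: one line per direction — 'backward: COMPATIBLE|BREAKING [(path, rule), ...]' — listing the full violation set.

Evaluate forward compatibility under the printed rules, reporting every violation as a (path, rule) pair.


the writer's type comes first in each Ticket pair
forward pass over Ticket, reader schema v1, writer schema v2:
  tier: no writer-side match
  attrs <- attrs (list<bool> -> list<bool>, writer optional)
  audit <- audit (Address -> Address, writer optional)
  quantity <- quantity (int64 -> int64, writer optional)
  latitude: no writer-side match
  age <- age (int32 -> int32, writer optional)
  label (writer side), unknown to reader
  height (writer side), unknown to reader
  audit.primary <- audit.primary (bool -> bool, writer optional)
  audit.payload <- audit.payload (bytes -> bytes, writer required)
  audit.blob <- audit.blob (bytes -> bytes, writer required)
  violation R2 at height
  violation R2 at label
  violation R1 at latitude
  violation R1 at tier
  => 4 violation(s): forward is BREAKING for Ticket

forward: BREAKING [(height, R2), (label, R2), (latitude, R1), (tier, R1)]


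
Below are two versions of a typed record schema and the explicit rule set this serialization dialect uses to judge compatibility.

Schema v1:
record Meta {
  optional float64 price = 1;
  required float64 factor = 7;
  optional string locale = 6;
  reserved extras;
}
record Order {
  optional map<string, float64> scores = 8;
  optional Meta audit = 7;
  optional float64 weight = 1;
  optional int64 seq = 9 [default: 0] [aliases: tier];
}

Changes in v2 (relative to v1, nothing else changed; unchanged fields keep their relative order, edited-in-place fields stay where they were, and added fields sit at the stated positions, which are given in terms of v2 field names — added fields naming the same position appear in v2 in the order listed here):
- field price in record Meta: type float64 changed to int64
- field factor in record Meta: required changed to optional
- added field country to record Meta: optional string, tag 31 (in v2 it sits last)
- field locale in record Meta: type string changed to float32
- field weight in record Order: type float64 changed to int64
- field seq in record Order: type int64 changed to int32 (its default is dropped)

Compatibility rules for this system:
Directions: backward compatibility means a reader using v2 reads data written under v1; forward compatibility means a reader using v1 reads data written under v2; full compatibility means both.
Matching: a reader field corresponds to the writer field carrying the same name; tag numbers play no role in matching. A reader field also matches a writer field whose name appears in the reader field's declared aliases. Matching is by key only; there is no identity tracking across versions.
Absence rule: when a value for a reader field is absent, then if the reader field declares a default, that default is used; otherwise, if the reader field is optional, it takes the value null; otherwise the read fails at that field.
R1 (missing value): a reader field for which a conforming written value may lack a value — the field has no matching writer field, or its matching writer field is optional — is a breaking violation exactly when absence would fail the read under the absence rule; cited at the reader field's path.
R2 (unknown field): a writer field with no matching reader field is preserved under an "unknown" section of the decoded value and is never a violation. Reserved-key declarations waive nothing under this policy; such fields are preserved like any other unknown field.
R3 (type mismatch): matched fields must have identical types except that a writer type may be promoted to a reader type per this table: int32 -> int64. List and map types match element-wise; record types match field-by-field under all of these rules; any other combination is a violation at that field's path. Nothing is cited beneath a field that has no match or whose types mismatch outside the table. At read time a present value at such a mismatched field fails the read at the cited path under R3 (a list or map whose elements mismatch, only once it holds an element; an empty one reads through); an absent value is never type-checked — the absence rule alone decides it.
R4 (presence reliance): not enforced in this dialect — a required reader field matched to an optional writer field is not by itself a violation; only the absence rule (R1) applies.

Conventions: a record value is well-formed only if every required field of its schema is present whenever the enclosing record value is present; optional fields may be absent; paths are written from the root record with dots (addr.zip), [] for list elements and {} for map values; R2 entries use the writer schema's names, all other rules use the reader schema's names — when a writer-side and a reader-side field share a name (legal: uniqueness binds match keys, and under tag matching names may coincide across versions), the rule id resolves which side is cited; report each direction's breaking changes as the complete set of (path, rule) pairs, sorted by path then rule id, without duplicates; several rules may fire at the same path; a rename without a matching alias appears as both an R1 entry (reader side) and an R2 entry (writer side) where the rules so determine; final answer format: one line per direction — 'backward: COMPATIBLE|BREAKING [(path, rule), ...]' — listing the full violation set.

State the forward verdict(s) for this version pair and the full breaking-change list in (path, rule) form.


forward: BREAKING [(audit.factor, R1), (audit.locale, R3), (audit.price, R3), (weight, R3)]

arrows below run writer -> reader for Order
forward for Order (reader v1, writer v2):
  scores: paired with writer scores (map<string, float64> -> map<string, float64>; writer optional)
  audit: paired with writer audit (Meta -> Meta; writer optional)
  weight: paired with writer weight (int64 -> float64; writer optional)
  seq: paired with writer seq (int32 -> int64; writer optional)
  audit.price: paired with writer audit.price (int64 -> float64; writer optional)
  audit.factor: paired with writer audit.factor (float64 -> float64; writer optional)
  audit.locale: paired with writer audit.locale (float32 -> string; writer optional)
  audit.country (writer side), unknown to reader
  R1 fires at audit.factor
  R3 fires at audit.locale
  R3 fires at audit.price
  R3 fires at weight
  forward on Order therefore BREAKING (4)
the other Order changes do not affect what is asked:
  added field country to record Meta: optional string, tag 31 (in v2 it sits last) -> inert for the asked Order verdict: nothing fires
  field seq in record Order: type int64 changed to int32 (its default is dropped) -> its effect on Order is confined to the backward direction, not asked
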